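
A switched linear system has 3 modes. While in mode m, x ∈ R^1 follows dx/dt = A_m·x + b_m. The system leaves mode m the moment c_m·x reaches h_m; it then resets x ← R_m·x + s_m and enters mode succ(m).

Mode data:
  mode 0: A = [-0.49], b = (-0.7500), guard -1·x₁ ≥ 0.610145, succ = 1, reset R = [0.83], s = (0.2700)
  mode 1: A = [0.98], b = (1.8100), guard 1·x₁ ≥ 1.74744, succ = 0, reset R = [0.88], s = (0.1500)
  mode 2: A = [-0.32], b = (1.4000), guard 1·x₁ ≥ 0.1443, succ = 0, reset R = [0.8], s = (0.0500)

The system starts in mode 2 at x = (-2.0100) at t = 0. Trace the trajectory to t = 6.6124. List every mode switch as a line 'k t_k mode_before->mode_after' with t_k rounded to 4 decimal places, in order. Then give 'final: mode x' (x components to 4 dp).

1 1.2862 2->0
2 2.5335 0->1
3 3.3527 1->0
4 5.9073 0->1
final: 1 1.3672

Mode 2: guard c·x = 0.1443 hit at Δt = 1.2862 (t = 1.2862), x⁻ = (0.1443) → reset → x⁺ = (0.1654), jump to mode 0
Mode 0: guard c·x = 0.6101 hit at Δt = 1.2473 (t = 2.5335), x⁻ = (-0.6101) → reset → x⁺ = (-0.2364), jump to mode 1
Mode 1: guard c·x = 1.7474 hit at Δt = 0.8192 (t = 3.3527), x⁻ = (1.7474) → reset → x⁺ = (1.6877), jump to mode 0
Mode 0: guard c·x = 0.6101 hit at Δt = 2.5546 (t = 5.9073), x⁻ = (-0.6101) → reset → x⁺ = (-0.2364), jump to mode 1
Mode 1: flow for 0.7051 to horizon, guard not reached → x = (1.3672)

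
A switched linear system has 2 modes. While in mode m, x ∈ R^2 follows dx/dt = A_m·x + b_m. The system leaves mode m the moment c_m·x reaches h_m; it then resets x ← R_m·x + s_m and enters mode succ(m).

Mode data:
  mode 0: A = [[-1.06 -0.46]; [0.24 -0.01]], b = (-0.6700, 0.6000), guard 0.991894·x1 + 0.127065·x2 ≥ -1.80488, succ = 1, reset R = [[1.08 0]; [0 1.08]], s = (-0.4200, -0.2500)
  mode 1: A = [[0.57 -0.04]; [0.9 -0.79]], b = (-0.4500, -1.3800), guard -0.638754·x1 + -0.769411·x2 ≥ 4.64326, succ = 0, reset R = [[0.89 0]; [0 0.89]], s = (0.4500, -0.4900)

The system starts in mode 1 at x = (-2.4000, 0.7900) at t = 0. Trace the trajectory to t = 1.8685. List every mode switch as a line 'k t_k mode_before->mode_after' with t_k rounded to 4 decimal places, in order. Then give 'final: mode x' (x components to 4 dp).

Mode 1: guard c·x = 4.6433 hit at Δt = 0.8608 (t = 0.8608), x⁻ = (-4.3880, -2.3919) → reset → x⁺ = (-3.4553, -2.6188), jump to mode 0
Mode 0: guard c·x = -1.8049 hit at Δt = 0.6471 (t = 1.5079), x⁻ = (-1.4891, -2.5800) → reset → x⁺ = (-2.0282, -3.0364), jump to mode 1
Mode 1: flow for 0.3606 to horizon, guard not reached → x = (-2.6201, -3.3743)

1 0.8608 1->0
2 1.5079 0->1
final: 1 -2.6201 -3.3743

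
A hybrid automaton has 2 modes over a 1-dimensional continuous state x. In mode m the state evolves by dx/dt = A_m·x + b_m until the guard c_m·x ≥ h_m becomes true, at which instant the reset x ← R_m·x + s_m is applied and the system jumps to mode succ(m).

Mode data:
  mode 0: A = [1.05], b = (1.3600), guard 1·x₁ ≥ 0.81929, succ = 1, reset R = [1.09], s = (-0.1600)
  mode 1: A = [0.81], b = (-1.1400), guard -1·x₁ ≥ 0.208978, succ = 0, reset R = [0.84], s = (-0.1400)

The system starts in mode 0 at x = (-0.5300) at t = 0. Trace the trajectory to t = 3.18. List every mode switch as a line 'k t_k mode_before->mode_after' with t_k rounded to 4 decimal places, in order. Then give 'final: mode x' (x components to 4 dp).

Mode 0: guard c·x = 0.8193 hit at Δt = 0.9680 (t = 0.9680), x⁻ = (0.8193) → reset → x⁺ = (0.7330), jump to mode 1
Mode 1: guard c·x = 0.2090 hit at Δt = 1.0792 (t = 2.0472), x⁻ = (-0.2090) → reset → x⁺ = (-0.3155), jump to mode 0
Mode 0: guard c·x = 0.8193 hit at Δt = 0.7327 (t = 2.7799), x⁻ = (0.8193) → reset → x⁺ = (0.7330), jump to mode 1
Mode 1: flow for 0.4001 to horizon, guard not reached → x = (0.4749)

1 0.9680 0->1
2 2.0472 1->0
3 2.7799 0->1
final: 1 0.4749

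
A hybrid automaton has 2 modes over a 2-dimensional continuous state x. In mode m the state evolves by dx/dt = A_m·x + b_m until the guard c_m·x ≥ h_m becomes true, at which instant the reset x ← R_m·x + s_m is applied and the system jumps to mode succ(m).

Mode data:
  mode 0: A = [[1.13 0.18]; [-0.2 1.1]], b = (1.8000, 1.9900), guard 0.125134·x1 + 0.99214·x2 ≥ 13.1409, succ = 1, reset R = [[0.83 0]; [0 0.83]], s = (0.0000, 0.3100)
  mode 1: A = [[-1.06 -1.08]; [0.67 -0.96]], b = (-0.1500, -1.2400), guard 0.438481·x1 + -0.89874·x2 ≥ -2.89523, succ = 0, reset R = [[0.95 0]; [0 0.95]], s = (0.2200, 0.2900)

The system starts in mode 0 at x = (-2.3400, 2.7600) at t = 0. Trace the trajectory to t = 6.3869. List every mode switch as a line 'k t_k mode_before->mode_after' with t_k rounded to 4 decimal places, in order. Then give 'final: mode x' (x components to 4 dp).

Mode 0: guard c·x = 13.1409 hit at Δt = 1.0421 (t = 1.0421), x⁻ = (-1.8222, 13.4748) → reset → x⁺ = (-1.5124, 11.4941), jump to mode 1
Mode 1: guard c·x = -2.8952 hit at Δt = 1.0980 (t = 2.1401), x⁻ = (-3.8581, 1.3391) → reset → x⁺ = (-3.4452, 1.5622), jump to mode 0
Mode 0: guard c·x = 13.1409 hit at Δt = 1.2564 (t = 3.3965), x⁻ = (-6.7463, 14.0959) → reset → x⁺ = (-5.5995, 12.0096), jump to mode 1
Mode 1: guard c·x = -2.8952 hit at Δt = 1.0567 (t = 4.4532), x⁻ = (-4.9470, 0.8079) → reset → x⁺ = (-4.4797, 1.0575), jump to mode 0
Mode 0: guard c·x = 13.1409 hit at Δt = 1.3367 (t = 5.7899), x⁻ = (-12.0809, 14.7687) → reset → x⁺ = (-10.0271, 12.5680), jump to mode 1
Mode 1: flow for 0.5970 to horizon, guard not reached → x = (-8.7918, 3.5513)

1 1.0421 0->1
2 2.1401 1->0
3 3.3965 0->1
4 4.4532 1->0
5 5.7899 0->1
final: 1 -8.7918 3.5513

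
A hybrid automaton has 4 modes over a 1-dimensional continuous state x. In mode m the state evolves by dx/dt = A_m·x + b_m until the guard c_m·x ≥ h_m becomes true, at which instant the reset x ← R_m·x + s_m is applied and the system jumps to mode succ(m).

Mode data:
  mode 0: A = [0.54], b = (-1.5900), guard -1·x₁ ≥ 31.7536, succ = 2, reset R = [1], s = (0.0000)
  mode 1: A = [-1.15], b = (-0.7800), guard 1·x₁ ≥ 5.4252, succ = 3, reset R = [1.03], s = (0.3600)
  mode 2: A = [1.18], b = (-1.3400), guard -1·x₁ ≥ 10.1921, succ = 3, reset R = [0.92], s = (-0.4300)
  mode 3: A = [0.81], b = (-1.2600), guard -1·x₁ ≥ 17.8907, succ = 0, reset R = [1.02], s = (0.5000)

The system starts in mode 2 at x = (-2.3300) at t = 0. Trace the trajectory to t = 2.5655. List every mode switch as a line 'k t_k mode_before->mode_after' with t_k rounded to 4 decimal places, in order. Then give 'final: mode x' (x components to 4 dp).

1 1.0037 2->3
2 1.6671 3->0
final: 0 -30.6691

Mode 2: guard c·x = 10.1921 hit at Δt = 1.0037 (t = 1.0037), x⁻ = (-10.1921) → reset → x⁺ = (-9.8067), jump to mode 3
Mode 3: guard c·x = 17.8907 hit at Δt = 0.6634 (t = 1.6671), x⁻ = (-17.8907) → reset → x⁺ = (-17.7485), jump to mode 0
Mode 0: flow for 0.8984 to horizon, guard not reached → x = (-30.6691)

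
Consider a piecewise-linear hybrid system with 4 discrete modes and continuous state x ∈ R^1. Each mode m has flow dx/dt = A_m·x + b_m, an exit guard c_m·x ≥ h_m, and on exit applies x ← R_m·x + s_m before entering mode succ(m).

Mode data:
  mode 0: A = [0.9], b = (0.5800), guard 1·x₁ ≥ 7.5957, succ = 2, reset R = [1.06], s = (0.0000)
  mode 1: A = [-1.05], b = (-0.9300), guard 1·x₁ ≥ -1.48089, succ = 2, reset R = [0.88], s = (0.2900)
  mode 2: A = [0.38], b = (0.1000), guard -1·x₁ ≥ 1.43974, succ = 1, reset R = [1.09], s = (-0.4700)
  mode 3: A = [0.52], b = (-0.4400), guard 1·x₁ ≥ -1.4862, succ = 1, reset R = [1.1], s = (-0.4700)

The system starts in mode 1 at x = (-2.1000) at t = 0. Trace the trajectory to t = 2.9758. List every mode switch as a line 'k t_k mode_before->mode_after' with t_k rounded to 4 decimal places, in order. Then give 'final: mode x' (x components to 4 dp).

Mode 1: guard c·x = -1.4809 hit at Δt = 0.6791 (t = 0.6791), x⁻ = (-1.4809) → reset → x⁺ = (-1.0132), jump to mode 2
Mode 2: guard c·x = 1.4397 hit at Δt = 1.1849 (t = 1.8640), x⁻ = (-1.4397) → reset → x⁺ = (-2.0393), jump to mode 1
Mode 1: guard c·x = -1.4809 hit at Δt = 0.6303 (t = 2.4943), x⁻ = (-1.4809) → reset → x⁺ = (-1.0132), jump to mode 2
Mode 2: flow for 0.4815 to horizon, guard not reached → x = (-1.1638)

1 0.6791 1->2
2 1.8640 2->1
3 2.4943 1->2
final: 2 -1.1638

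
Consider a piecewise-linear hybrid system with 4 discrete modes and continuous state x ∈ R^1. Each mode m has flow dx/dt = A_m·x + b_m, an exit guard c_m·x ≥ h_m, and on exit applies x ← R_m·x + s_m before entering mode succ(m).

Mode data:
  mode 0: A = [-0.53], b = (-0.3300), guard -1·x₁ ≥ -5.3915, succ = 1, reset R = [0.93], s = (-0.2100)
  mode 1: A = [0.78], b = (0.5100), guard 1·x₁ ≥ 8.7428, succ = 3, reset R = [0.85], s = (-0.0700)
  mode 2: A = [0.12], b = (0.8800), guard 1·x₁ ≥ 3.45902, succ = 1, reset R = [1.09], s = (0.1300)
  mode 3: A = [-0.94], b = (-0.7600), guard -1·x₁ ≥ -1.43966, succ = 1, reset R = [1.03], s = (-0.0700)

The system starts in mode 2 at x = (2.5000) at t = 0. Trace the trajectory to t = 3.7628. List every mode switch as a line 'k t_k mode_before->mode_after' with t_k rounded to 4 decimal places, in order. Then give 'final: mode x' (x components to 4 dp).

1 0.7755 2->1
2 1.7041 1->3
3 3.0768 3->1
final: 1 2.8752

Mode 2: guard c·x = 3.4590 hit at Δt = 0.7755 (t = 0.7755), x⁻ = (3.4590) → reset → x⁺ = (3.9003), jump to mode 1
Mode 1: guard c·x = 8.7428 hit at Δt = 0.9286 (t = 1.7041), x⁻ = (8.7428) → reset → x⁺ = (7.3614), jump to mode 3
Mode 3: guard c·x = -1.4397 hit at Δt = 1.3727 (t = 3.0768), x⁻ = (1.4397) → reset → x⁺ = (1.4128), jump to mode 1
Mode 1: flow for 0.6860 to horizon, guard not reached → x = (2.8752)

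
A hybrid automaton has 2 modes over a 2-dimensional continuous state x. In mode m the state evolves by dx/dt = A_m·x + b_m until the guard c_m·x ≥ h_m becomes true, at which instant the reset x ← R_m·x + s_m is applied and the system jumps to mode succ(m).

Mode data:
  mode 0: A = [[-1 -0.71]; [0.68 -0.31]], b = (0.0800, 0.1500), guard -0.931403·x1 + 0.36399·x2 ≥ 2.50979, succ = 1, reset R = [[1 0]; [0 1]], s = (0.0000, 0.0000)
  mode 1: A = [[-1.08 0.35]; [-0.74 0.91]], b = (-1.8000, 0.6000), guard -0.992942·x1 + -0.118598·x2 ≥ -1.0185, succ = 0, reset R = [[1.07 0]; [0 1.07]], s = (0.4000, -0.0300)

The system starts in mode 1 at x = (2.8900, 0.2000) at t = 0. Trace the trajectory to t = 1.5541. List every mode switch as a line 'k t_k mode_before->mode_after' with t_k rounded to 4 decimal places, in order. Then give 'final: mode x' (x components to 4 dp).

1 0.4765 1->0
final: 0 0.4347 0.5225

Mode 1: guard c·x = -1.0185 hit at Δt = 0.4765 (t = 0.4765), x⁻ = (1.0496, -0.2000) → reset → x⁺ = (1.5231, -0.2440), jump to mode 0
Mode 0: flow for 1.0776 to horizon, guard not reached → x = (0.4347, 0.5225)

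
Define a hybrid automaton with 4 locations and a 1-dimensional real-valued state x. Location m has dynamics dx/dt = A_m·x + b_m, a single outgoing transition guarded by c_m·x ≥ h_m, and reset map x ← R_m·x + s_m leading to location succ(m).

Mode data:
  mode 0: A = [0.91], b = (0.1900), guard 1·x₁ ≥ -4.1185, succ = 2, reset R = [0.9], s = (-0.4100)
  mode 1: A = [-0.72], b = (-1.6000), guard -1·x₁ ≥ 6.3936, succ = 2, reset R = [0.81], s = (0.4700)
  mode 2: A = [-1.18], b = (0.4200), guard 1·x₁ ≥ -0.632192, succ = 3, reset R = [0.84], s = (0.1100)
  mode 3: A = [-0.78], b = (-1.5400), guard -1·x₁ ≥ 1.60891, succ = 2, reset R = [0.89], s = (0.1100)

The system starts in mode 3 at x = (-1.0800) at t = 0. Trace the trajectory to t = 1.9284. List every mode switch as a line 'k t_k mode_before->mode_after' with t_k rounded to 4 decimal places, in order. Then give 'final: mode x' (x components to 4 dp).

Mode 3: guard c·x = 1.6089 hit at Δt = 1.1474 (t = 1.1474), x⁻ = (-1.6089) → reset → x⁺ = (-1.3219), jump to mode 2
Mode 2: guard c·x = -0.6322 hit at Δt = 0.4487 (t = 1.5961), x⁻ = (-0.6322) → reset → x⁺ = (-0.4210), jump to mode 3
Mode 3: flow for 0.3323 to horizon, guard not reached → x = (-0.7757)

1 1.1474 3->2
2 1.5961 2->3
final: 3 -0.7757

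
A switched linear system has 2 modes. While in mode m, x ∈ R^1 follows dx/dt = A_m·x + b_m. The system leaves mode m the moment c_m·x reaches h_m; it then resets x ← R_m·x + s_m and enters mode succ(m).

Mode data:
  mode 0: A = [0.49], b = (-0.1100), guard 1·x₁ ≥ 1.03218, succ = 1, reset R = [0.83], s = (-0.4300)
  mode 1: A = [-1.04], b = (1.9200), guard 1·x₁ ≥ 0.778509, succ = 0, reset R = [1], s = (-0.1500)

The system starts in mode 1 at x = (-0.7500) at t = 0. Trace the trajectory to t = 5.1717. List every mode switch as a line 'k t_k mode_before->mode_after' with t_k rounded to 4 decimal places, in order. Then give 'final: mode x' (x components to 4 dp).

1 0.8544 1->0
2 2.2681 0->1
3 2.5420 1->0
4 3.9557 0->1
5 4.2295 1->0
final: 0 0.8656

Mode 1: guard c·x = 0.7785 hit at Δt = 0.8544 (t = 0.8544), x⁻ = (0.7785) → reset → x⁺ = (0.6285), jump to mode 0
Mode 0: guard c·x = 1.0322 hit at Δt = 1.4137 (t = 2.2681), x⁻ = (1.0322) → reset → x⁺ = (0.4267), jump to mode 1
Mode 1: guard c·x = 0.7785 hit at Δt = 0.2739 (t = 2.5420), x⁻ = (0.7785) → reset → x⁺ = (0.6285), jump to mode 0
Mode 0: guard c·x = 1.0322 hit at Δt = 1.4137 (t = 3.9557), x⁻ = (1.0322) → reset → x⁺ = (0.4267), jump to mode 1
Mode 1: guard c·x = 0.7785 hit at Δt = 0.2739 (t = 4.2295), x⁻ = (0.7785) → reset → x⁺ = (0.6285), jump to mode 0
Mode 0: flow for 0.9422 to horizon, guard not reached → x = (0.8656)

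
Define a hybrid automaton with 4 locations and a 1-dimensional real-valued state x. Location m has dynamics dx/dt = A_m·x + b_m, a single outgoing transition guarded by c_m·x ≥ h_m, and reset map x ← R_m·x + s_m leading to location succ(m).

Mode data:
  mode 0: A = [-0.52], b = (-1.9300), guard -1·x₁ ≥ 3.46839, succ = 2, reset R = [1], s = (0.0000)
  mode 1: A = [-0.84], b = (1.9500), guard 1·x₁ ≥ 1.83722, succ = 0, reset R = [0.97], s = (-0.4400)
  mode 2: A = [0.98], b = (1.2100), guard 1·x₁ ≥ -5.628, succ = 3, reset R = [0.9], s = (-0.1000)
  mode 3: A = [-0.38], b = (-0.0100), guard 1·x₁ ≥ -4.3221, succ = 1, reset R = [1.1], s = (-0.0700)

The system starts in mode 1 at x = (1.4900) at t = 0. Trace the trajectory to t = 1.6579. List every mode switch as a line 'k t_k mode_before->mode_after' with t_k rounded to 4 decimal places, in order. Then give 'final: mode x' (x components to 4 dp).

Mode 1: guard c·x = 1.8372 hit at Δt = 0.6436 (t = 0.6436), x⁻ = (1.8372) → reset → x⁺ = (1.3421), jump to mode 0
Mode 0: flow for 1.0143 to horizon, guard not reached → x = (-0.7293)

1 0.6436 1->0
final: 0 -0.7293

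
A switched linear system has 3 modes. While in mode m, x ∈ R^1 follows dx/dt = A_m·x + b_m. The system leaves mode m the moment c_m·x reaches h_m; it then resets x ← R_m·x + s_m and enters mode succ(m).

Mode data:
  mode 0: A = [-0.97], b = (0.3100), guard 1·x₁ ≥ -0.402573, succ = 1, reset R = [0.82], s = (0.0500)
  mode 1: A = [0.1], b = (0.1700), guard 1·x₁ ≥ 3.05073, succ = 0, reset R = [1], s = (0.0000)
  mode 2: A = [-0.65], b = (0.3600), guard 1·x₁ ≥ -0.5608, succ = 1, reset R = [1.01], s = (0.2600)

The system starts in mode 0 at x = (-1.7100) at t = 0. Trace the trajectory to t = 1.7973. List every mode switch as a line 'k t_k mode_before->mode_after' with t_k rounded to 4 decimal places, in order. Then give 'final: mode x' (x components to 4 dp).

1 1.0653 0->1
final: 1 -0.1723

Mode 0: guard c·x = -0.4026 hit at Δt = 1.0653 (t = 1.0653), x⁻ = (-0.4026) → reset → x⁺ = (-0.2801), jump to mode 1
Mode 1: flow for 0.7320 to horizon, guard not reached → x = (-0.1723)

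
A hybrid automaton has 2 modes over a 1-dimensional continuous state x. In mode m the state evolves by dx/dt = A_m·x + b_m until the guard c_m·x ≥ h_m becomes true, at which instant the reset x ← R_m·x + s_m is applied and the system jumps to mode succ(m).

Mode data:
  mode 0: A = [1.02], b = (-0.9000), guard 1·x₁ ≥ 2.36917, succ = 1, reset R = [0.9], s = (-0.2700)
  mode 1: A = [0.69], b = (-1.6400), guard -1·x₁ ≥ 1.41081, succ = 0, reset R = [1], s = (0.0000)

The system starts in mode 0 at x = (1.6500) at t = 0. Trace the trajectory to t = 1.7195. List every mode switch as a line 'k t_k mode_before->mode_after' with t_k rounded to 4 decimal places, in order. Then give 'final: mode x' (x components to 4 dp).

Mode 0: guard c·x = 2.3692 hit at Δt = 0.6481 (t = 0.6481), x⁻ = (2.3692) → reset → x⁺ = (1.8623), jump to mode 1
Mode 1: flow for 1.0714 to horizon, guard not reached → x = (1.2991)

1 0.6481 0->1
final: 1 1.2991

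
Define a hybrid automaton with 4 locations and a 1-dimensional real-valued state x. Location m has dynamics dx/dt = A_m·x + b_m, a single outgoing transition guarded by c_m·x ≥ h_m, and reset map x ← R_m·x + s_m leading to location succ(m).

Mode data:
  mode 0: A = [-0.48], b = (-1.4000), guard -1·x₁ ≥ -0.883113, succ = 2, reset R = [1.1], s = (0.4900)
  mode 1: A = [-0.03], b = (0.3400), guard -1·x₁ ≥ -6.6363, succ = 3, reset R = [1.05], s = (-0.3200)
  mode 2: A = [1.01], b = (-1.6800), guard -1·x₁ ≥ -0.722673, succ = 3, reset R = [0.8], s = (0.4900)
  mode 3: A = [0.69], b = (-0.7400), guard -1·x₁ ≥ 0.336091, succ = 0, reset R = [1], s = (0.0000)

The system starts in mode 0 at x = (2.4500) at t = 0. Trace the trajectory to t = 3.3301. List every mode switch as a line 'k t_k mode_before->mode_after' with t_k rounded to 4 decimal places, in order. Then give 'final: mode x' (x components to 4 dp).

1 0.7193 0->2
2 2.2427 2->3
final: 3 1.0633

Mode 0: guard c·x = -0.8831 hit at Δt = 0.7193 (t = 0.7193), x⁻ = (0.8831) → reset → x⁺ = (1.4614), jump to mode 2
Mode 2: guard c·x = -0.7227 hit at Δt = 1.5234 (t = 2.2427), x⁻ = (0.7227) → reset → x⁺ = (1.0681), jump to mode 3
Mode 3: flow for 1.0874 to horizon, guard not reached → x = (1.0633)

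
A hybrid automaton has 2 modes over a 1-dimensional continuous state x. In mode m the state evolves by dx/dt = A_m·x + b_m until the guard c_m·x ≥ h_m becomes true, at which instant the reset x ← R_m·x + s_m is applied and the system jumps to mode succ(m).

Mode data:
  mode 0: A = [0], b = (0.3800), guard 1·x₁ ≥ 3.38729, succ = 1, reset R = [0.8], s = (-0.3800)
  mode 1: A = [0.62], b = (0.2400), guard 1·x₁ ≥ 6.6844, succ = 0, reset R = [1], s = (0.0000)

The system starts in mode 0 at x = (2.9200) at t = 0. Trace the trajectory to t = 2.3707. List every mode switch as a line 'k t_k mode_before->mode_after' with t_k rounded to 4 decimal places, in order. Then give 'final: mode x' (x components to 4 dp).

Mode 0: guard c·x = 3.3873 hit at Δt = 1.2297 (t = 1.2297), x⁻ = (3.3873) → reset → x⁺ = (2.3298), jump to mode 1
Mode 1: flow for 1.1410 to horizon, guard not reached → x = (5.1248)

1 1.2297 0->1
final: 1 5.1248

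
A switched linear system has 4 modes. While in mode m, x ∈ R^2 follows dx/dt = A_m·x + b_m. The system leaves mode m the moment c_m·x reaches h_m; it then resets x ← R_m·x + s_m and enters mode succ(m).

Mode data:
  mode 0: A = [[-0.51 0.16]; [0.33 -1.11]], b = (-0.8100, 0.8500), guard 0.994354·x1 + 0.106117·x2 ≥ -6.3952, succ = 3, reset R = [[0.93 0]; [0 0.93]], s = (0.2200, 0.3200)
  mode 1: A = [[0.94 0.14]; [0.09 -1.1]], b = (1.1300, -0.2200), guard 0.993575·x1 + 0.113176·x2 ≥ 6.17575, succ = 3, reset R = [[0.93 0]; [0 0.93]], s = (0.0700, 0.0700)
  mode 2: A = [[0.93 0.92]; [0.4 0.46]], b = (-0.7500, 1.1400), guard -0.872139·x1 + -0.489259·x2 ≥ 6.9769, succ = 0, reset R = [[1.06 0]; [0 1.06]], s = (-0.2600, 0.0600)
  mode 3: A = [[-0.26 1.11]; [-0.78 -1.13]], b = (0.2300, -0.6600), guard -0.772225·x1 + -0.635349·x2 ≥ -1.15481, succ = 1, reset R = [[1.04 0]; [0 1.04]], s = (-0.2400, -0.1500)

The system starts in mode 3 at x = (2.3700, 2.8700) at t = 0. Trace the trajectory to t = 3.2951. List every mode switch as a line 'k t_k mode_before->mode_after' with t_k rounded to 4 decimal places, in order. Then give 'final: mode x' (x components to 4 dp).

1 1.1757 3->1
2 2.0225 1->3
3 2.8596 3->1
final: 1 5.5544 -1.5926

Mode 3: guard c·x = -1.1548 hit at Δt = 1.1757 (t = 1.1757), x⁻ = (2.3799, -1.0750) → reset → x⁺ = (2.2351, -1.2680), jump to mode 1
Mode 1: guard c·x = 6.1757 hit at Δt = 0.8468 (t = 2.0225), x⁻ = (6.2622, -0.4083) → reset → x⁺ = (5.8938, -0.3097), jump to mode 3
Mode 3: guard c·x = -1.1548 hit at Δt = 0.8371 (t = 2.8596), x⁻ = (3.4919, -2.4266) → reset → x⁺ = (3.3916, -2.6736), jump to mode 1
Mode 1: flow for 0.4355 to horizon, guard not reached → x = (5.5544, -1.5926)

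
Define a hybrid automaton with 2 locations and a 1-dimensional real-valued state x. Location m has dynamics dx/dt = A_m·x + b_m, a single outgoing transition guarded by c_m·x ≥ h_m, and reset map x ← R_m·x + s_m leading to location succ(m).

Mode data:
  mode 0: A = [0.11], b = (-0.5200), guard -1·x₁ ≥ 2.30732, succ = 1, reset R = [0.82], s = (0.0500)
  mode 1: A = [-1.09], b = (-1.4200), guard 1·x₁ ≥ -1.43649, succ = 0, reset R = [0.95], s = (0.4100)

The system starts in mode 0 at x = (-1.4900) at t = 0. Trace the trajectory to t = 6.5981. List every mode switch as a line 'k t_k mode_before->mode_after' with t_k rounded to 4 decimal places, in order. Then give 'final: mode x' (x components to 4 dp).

1 1.1228 0->1
2 2.4020 1->0
3 4.3433 0->1
4 5.6225 1->0
final: 0 -1.5984

Mode 0: guard c·x = 2.3073 hit at Δt = 1.1228 (t = 1.1228), x⁻ = (-2.3073) → reset → x⁺ = (-1.8420), jump to mode 1
Mode 1: guard c·x = -1.4365 hit at Δt = 1.2792 (t = 2.4020), x⁻ = (-1.4365) → reset → x⁺ = (-0.9547), jump to mode 0
Mode 0: guard c·x = 2.3073 hit at Δt = 1.9413 (t = 4.3433), x⁻ = (-2.3073) → reset → x⁺ = (-1.8420), jump to mode 1
Mode 1: guard c·x = -1.4365 hit at Δt = 1.2792 (t = 5.6225), x⁻ = (-1.4365) → reset → x⁺ = (-0.9547), jump to mode 0
Mode 0: flow for 0.9756 to horizon, guard not reached → x = (-1.5984)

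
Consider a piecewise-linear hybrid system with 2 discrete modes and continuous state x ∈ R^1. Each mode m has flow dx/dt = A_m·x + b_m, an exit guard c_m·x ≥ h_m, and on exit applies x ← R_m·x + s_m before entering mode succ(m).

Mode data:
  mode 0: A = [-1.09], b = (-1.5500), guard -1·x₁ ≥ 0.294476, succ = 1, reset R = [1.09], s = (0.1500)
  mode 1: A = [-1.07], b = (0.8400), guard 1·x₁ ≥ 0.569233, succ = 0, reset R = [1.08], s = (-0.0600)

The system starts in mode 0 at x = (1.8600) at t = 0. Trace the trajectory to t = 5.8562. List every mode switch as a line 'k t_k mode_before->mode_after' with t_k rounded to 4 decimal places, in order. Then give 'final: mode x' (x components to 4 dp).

1 0.9802 0->1
2 2.3712 1->0
3 2.8863 0->1
4 4.2773 1->0
5 4.7924 0->1
final: 1 0.4788

Mode 0: guard c·x = 0.2945 hit at Δt = 0.9802 (t = 0.9802), x⁻ = (-0.2945) → reset → x⁺ = (-0.1710), jump to mode 1
Mode 1: guard c·x = 0.5692 hit at Δt = 1.3910 (t = 2.3712), x⁻ = (0.5692) → reset → x⁺ = (0.5548), jump to mode 0
Mode 0: guard c·x = 0.2945 hit at Δt = 0.5151 (t = 2.8863), x⁻ = (-0.2945) → reset → x⁺ = (-0.1710), jump to mode 1
Mode 1: guard c·x = 0.5692 hit at Δt = 1.3910 (t = 4.2773), x⁻ = (0.5692) → reset → x⁺ = (0.5548), jump to mode 0
Mode 0: guard c·x = 0.2945 hit at Δt = 0.5151 (t = 4.7924), x⁻ = (-0.2945) → reset → x⁺ = (-0.1710), jump to mode 1
Mode 1: flow for 1.0638 to horizon, guard not reached → x = (0.4788)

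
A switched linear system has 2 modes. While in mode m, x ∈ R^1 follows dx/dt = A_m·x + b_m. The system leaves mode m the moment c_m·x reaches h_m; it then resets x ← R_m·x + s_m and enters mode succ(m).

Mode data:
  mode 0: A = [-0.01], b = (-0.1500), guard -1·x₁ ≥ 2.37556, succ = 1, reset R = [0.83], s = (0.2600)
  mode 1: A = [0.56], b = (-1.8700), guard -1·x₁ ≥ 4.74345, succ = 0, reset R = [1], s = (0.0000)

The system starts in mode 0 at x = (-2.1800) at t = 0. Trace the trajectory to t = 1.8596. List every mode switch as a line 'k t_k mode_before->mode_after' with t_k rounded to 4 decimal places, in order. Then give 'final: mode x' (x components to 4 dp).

Mode 0: guard c·x = 2.3756 hit at Δt = 1.5372 (t = 1.5372), x⁻ = (-2.3756) → reset → x⁺ = (-1.7117), jump to mode 1
Mode 1: flow for 0.3224 to horizon, guard not reached → x = (-2.7112)

1 1.5372 0->1
final: 1 -2.7112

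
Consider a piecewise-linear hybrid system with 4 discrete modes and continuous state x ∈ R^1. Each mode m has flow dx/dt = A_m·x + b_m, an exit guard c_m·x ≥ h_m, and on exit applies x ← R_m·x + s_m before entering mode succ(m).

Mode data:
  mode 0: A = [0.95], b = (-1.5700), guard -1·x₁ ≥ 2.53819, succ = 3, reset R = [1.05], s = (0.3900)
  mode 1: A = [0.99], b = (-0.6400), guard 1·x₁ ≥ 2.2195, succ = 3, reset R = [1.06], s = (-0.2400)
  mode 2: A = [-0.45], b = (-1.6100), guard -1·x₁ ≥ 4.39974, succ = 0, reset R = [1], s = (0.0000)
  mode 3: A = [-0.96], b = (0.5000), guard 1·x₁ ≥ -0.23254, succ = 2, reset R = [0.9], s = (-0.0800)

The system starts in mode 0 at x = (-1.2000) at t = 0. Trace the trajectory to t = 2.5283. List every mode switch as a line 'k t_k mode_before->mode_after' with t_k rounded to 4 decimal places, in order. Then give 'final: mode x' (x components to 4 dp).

Mode 0: guard c·x = 2.5382 hit at Δt = 0.4049 (t = 0.4049), x⁻ = (-2.5382) → reset → x⁺ = (-2.2751), jump to mode 3
Mode 3: guard c·x = -0.2325 hit at Δt = 1.3660 (t = 1.7709), x⁻ = (-0.2325) → reset → x⁺ = (-0.2893), jump to mode 2
Mode 2: flow for 0.7574 to horizon, guard not reached → x = (-1.2391)

1 0.4049 0->3
2 1.7709 3->2
final: 2 -1.2391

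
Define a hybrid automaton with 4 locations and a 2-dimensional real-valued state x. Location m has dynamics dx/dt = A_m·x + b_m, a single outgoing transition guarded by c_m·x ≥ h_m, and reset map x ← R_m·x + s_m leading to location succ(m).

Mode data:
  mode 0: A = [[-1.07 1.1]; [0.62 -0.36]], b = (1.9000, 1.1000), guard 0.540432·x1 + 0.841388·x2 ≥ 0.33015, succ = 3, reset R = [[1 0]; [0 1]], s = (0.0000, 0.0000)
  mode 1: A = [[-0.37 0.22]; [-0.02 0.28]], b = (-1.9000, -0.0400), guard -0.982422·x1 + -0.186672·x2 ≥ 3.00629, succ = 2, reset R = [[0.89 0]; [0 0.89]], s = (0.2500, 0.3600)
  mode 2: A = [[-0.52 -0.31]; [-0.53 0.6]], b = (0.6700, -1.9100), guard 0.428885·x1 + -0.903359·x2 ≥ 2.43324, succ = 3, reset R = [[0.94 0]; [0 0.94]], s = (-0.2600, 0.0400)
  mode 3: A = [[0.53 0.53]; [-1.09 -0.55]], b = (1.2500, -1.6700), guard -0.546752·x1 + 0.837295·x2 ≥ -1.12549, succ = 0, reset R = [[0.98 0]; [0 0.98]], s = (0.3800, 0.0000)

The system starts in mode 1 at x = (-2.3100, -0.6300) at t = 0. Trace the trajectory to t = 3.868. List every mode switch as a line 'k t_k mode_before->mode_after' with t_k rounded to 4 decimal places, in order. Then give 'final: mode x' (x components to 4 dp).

1 0.5669 1->2
2 1.8120 2->3
3 3.2577 3->0
final: 0 -0.1923 -1.1086

Mode 1: guard c·x = 3.0063 hit at Δt = 0.5669 (t = 0.5669), x⁻ = (-2.9212, -0.7308) → reset → x⁺ = (-2.3499, -0.2904), jump to mode 2
Mode 2: guard c·x = 2.4332 hit at Δt = 1.2451 (t = 1.8120), x⁻ = (-0.2158, -2.7960) → reset → x⁺ = (-0.4628, -2.5882), jump to mode 3
Mode 3: guard c·x = -1.1255 hit at Δt = 1.4457 (t = 3.2577), x⁻ = (-0.9994, -1.9968) → reset → x⁺ = (-0.5995, -1.9569), jump to mode 0
Mode 0: flow for 0.6103 to horizon, guard not reached → x = (-0.1923, -1.1086)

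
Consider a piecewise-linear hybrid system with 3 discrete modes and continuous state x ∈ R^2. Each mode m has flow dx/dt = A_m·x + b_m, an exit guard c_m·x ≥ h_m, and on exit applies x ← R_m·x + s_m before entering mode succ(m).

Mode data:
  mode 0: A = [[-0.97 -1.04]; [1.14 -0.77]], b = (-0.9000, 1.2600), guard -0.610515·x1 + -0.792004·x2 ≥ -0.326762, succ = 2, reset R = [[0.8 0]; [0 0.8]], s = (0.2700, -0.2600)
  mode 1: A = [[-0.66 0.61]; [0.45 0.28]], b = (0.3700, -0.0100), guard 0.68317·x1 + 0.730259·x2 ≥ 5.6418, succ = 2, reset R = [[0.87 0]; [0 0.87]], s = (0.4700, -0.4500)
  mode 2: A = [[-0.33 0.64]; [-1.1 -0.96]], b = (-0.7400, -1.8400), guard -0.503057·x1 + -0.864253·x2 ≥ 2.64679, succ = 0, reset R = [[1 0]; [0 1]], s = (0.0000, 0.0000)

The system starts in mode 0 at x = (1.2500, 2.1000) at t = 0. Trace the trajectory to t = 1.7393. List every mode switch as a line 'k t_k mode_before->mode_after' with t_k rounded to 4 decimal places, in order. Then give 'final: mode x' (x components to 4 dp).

1 0.9902 0->2
final: 2 -0.9813 -0.0221

Mode 0: guard c·x = -0.3268 hit at Δt = 0.9902 (t = 0.9902), x⁻ = (-1.3661, 1.4656) → reset → x⁺ = (-0.8229, 0.9125), jump to mode 2
Mode 2: flow for 0.7491 to horizon, guard not reached → x = (-0.9813, -0.0221)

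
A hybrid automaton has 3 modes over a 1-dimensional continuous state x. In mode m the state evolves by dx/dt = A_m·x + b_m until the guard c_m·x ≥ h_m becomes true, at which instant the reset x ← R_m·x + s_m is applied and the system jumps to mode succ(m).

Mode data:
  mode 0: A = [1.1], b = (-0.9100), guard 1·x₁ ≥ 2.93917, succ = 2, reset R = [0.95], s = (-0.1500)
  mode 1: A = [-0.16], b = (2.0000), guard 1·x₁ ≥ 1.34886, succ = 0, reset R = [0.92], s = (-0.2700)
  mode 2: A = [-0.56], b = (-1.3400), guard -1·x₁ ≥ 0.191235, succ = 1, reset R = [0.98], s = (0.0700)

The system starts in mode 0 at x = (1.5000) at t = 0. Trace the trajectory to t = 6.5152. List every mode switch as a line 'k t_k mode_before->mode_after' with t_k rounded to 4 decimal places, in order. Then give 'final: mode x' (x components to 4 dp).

1 1.0400 0->2
2 2.5172 2->1
3 3.2893 1->0
4 5.7327 0->2
final: 2 0.8558

Mode 0: guard c·x = 2.9392 hit at Δt = 1.0400 (t = 1.0400), x⁻ = (2.9392) → reset → x⁺ = (2.6422), jump to mode 2
Mode 2: guard c·x = 0.1912 hit at Δt = 1.4772 (t = 2.5172), x⁻ = (-0.1912) → reset → x⁺ = (-0.1174), jump to mode 1
Mode 1: guard c·x = 1.3489 hit at Δt = 0.7721 (t = 3.2893), x⁻ = (1.3489) → reset → x⁺ = (0.9710), jump to mode 0
Mode 0: guard c·x = 2.9392 hit at Δt = 2.4434 (t = 5.7327), x⁻ = (2.9392) → reset → x⁺ = (2.6422), jump to mode 2
Mode 2: flow for 0.7825 to horizon, guard not reached → x = (0.8558)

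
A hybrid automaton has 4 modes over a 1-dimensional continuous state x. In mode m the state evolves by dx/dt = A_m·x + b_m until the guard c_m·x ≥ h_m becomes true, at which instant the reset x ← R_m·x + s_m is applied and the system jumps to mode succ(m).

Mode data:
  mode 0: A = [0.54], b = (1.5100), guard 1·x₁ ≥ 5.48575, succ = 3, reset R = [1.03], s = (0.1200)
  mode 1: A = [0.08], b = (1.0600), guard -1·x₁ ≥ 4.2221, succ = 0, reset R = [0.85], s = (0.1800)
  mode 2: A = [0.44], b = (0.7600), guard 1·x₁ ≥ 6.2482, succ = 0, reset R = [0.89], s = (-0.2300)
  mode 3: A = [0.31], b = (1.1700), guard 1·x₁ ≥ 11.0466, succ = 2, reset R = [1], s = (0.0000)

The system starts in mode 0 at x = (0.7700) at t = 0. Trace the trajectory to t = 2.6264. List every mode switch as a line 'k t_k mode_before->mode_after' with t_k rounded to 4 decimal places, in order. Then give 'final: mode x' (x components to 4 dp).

Mode 0: guard c·x = 5.4858 hit at Δt = 1.5603 (t = 1.5603), x⁻ = (5.4857) → reset → x⁺ = (5.7703), jump to mode 3
Mode 3: flow for 1.0661 to horizon, guard not reached → x = (9.5084)

1 1.5603 0->3
final: 3 9.5084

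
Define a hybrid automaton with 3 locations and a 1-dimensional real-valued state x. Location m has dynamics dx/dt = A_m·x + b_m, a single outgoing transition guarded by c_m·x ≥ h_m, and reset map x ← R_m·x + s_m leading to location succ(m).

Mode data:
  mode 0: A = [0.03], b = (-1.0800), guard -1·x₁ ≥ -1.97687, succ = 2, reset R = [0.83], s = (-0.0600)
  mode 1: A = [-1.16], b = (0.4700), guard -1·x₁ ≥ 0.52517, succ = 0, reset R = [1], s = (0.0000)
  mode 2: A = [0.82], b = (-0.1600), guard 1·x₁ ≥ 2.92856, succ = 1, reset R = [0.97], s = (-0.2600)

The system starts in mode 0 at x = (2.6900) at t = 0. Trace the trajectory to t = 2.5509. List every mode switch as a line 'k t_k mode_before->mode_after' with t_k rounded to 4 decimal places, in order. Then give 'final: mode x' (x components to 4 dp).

Mode 0: guard c·x = -1.9769 hit at Δt = 0.7061 (t = 0.7061), x⁻ = (1.9769) → reset → x⁺ = (1.5808), jump to mode 2
Mode 2: guard c·x = 2.9286 hit at Δt = 0.8285 (t = 1.5346), x⁻ = (2.9286) → reset → x⁺ = (2.5807), jump to mode 1
Mode 1: flow for 1.0163 to horizon, guard not reached → x = (1.0744)

1 0.7061 0->2
2 1.5346 2->1
final: 1 1.0744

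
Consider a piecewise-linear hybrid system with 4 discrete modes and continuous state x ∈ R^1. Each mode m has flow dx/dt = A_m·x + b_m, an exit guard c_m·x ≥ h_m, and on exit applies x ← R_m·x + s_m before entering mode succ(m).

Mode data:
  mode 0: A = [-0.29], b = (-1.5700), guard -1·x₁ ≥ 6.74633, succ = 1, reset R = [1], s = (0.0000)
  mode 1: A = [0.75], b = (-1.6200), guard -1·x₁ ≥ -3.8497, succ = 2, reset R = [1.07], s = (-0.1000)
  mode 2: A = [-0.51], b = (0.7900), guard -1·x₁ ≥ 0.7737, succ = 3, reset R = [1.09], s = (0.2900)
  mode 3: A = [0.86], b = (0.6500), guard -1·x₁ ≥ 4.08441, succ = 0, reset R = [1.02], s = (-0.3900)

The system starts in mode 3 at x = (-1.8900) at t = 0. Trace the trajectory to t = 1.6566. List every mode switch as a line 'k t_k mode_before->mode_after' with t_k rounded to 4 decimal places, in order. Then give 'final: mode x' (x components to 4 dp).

1 1.2519 3->0
final: 0 -4.6511

Mode 3: guard c·x = 4.0844 hit at Δt = 1.2519 (t = 1.2519), x⁻ = (-4.0844) → reset → x⁺ = (-4.5561), jump to mode 0
Mode 0: flow for 0.4047 to horizon, guard not reached → x = (-4.6511)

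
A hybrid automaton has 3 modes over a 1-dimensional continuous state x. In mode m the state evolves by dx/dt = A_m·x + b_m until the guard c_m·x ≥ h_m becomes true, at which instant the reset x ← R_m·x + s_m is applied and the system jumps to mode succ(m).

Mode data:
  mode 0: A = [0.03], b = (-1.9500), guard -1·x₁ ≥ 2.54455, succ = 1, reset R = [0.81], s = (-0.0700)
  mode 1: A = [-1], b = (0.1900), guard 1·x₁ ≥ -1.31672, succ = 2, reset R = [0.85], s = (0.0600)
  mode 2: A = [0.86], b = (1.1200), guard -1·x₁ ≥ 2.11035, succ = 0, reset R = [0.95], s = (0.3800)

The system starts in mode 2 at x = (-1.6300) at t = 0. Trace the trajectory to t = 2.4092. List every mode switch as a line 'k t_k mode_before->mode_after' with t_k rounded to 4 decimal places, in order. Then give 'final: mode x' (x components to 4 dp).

1 1.0495 2->0
2 1.5065 0->1
3 1.9386 1->2
final: 2 -0.9379

Mode 2: guard c·x = 2.1103 hit at Δt = 1.0495 (t = 1.0495), x⁻ = (-2.1104) → reset → x⁺ = (-1.6248), jump to mode 0
Mode 0: guard c·x = 2.5446 hit at Δt = 0.4570 (t = 1.5065), x⁻ = (-2.5445) → reset → x⁺ = (-2.1311), jump to mode 1
Mode 1: guard c·x = -1.3167 hit at Δt = 0.4321 (t = 1.9386), x⁻ = (-1.3167) → reset → x⁺ = (-1.0592), jump to mode 2
Mode 2: flow for 0.4706 to horizon, guard not reached → x = (-0.9379)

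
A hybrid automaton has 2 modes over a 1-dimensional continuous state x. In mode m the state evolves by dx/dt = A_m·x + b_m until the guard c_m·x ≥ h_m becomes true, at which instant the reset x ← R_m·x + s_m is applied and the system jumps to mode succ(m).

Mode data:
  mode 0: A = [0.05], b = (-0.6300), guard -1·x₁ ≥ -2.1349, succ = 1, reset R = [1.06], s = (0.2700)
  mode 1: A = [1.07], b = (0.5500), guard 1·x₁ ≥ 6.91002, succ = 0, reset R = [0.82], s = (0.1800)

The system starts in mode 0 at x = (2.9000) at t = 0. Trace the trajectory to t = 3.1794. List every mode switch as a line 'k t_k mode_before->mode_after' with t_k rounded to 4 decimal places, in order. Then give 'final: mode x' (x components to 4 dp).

1 1.5184 0->1
2 2.3507 1->0
final: 0 5.5605

Mode 0: guard c·x = -2.1349 hit at Δt = 1.5184 (t = 1.5184), x⁻ = (2.1349) → reset → x⁺ = (2.5330), jump to mode 1
Mode 1: guard c·x = 6.9100 hit at Δt = 0.8323 (t = 2.3507), x⁻ = (6.9100) → reset → x⁺ = (5.8462), jump to mode 0
Mode 0: flow for 0.8287 to horizon, guard not reached → x = (5.5605)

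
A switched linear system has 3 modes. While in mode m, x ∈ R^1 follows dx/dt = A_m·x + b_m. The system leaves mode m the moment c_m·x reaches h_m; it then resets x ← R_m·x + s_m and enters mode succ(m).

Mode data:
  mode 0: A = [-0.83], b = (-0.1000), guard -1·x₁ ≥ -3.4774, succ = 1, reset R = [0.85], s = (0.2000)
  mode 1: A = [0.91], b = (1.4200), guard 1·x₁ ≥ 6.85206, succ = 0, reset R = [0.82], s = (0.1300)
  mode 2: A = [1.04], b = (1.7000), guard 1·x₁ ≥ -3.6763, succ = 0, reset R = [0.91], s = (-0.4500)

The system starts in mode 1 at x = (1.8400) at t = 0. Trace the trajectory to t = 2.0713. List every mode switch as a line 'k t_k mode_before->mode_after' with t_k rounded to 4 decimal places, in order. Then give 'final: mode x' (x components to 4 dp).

1 0.9954 1->0
2 1.5850 0->1
final: 1 5.7811

Mode 1: guard c·x = 6.8521 hit at Δt = 0.9954 (t = 0.9954), x⁻ = (6.8521) → reset → x⁺ = (5.7487), jump to mode 0
Mode 0: guard c·x = -3.4774 hit at Δt = 0.5896 (t = 1.5850), x⁻ = (3.4774) → reset → x⁺ = (3.1558), jump to mode 1
Mode 1: flow for 0.4863 to horizon, guard not reached → x = (5.7811)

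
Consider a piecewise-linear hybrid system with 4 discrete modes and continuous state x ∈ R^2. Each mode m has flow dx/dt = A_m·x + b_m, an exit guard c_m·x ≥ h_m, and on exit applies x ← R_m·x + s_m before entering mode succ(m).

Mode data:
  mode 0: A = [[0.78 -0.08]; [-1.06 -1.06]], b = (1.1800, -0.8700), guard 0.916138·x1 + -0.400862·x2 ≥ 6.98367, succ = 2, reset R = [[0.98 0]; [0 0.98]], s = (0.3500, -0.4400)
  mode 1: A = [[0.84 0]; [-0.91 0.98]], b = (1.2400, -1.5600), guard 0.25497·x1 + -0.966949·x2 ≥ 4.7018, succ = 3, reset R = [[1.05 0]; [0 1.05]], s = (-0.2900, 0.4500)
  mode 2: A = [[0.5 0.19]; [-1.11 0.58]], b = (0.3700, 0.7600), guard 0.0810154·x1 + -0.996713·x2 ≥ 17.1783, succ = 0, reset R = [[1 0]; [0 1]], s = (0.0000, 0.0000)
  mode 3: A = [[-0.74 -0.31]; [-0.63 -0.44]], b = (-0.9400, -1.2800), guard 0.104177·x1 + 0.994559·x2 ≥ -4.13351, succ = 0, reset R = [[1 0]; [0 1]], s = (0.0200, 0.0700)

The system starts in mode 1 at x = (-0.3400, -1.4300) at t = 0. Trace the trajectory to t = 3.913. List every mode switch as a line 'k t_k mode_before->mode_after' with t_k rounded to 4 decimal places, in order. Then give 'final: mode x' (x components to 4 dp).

Mode 1: guard c·x = 4.7018 hit at Δt = 0.7406 (t = 0.7406), x⁻ = (0.6404, -4.6937) → reset → x⁺ = (0.3824, -4.4783), jump to mode 3
Mode 3: guard c·x = -4.1335 hit at Δt = 0.7689 (t = 1.5095), x⁻ = (0.4501, -4.2033) → reset → x⁺ = (0.4701, -4.1333), jump to mode 0
Mode 0: guard c·x = 6.9837 hit at Δt = 1.5252 (t = 3.0347), x⁻ = (5.8124, -4.1379) → reset → x⁺ = (6.0461, -4.4952), jump to mode 2
Mode 2: flow for 0.8783 to horizon, guard not reached → x = (7.9075, -15.4848)

1 0.7406 1->3
2 1.5095 3->0
3 3.0347 0->2
final: 2 7.9075 -15.4848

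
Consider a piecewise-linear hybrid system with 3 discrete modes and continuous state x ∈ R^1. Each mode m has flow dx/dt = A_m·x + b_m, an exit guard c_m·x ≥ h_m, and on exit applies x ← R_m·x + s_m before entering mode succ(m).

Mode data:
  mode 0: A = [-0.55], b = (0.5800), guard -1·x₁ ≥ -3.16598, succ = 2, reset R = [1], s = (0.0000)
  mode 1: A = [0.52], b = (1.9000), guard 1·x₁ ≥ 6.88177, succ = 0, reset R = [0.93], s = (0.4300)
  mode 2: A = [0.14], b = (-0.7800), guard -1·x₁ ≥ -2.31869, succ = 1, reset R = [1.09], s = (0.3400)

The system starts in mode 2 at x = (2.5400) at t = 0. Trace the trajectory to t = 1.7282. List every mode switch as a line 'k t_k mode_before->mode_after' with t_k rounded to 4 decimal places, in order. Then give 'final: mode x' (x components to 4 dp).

Mode 2: guard c·x = -2.3187 hit at Δt = 0.5033 (t = 0.5033), x⁻ = (2.3187) → reset → x⁺ = (2.8674), jump to mode 1
Mode 1: guard c·x = 6.8818 hit at Δt = 0.9225 (t = 1.4258), x⁻ = (6.8818) → reset → x⁺ = (6.8300), jump to mode 0
Mode 0: flow for 0.3024 to horizon, guard not reached → x = (5.9451)

1 0.5033 2->1
2 1.4258 1->0
final: 0 5.9451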